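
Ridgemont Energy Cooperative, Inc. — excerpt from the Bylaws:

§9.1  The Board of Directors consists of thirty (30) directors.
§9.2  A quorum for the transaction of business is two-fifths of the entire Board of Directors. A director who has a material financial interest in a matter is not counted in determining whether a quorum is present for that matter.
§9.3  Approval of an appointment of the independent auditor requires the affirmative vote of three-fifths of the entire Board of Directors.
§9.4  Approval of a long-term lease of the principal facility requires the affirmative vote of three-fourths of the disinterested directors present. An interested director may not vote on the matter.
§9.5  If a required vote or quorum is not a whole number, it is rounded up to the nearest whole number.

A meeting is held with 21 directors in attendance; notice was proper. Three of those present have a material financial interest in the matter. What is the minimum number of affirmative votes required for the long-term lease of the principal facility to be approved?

The long-term lease of the principal facility requires three-fourths of the disinterested directors present (21 − 3 = 18).
3/4 of 18 = 13.50, rounded up to 14.

14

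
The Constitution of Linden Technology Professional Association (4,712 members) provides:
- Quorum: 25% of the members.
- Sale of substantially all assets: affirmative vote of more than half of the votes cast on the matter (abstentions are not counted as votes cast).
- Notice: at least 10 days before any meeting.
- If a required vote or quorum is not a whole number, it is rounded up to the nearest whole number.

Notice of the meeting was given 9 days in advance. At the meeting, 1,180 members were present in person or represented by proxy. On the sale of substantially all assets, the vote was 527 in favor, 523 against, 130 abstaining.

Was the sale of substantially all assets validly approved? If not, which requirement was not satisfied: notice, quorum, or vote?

Invalid — notice requirement not satisfied.

Notice: 9 days given; 10 required. Not satisfied.
Quorum: 25% of 4,712 = 1,178; 1,180 present. Satisfied.
Vote: requires a majority of the votes cast (1,180 − 130 abstaining = 1,050); a majority of 1050 is 526, so 526 needed; 527 in favor. Satisfied.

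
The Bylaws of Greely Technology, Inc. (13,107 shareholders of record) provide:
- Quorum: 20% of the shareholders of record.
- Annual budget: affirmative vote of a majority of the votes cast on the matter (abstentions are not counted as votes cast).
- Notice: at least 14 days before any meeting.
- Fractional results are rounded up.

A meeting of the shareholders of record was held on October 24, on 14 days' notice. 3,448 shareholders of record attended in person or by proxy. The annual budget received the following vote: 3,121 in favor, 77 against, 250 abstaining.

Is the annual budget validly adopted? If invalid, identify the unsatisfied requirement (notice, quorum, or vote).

Valid — all requirements satisfied.

Notice: 14 days given; 14 required. Satisfied.
Quorum: 20% of 13,107 = 2,621.40, rounded up to 2,622; 3,448 present. Satisfied.
Vote: requires a majority of the votes cast (3,448 − 250 abstaining = 3,198); a majority of 3198 is 1600, so 1,600 needed; 3,121 in favor. Satisfied.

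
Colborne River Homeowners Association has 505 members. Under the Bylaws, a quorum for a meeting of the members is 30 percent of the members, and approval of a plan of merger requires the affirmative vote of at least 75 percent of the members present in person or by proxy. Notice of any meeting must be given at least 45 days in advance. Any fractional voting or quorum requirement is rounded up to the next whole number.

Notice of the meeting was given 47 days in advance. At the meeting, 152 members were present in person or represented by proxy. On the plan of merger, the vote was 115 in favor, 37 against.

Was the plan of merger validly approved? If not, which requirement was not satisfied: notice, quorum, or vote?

Valid — all requirements satisfied.

Notice: 47 days given; 45 required. Satisfied.
Quorum: 30% of 505 = 151.50, rounded up to 152; 152 present. Satisfied.
Vote: requires three-fourths of those present (152); 3/4 of 152 = 114, so 114 needed; 115 in favor. Satisfied.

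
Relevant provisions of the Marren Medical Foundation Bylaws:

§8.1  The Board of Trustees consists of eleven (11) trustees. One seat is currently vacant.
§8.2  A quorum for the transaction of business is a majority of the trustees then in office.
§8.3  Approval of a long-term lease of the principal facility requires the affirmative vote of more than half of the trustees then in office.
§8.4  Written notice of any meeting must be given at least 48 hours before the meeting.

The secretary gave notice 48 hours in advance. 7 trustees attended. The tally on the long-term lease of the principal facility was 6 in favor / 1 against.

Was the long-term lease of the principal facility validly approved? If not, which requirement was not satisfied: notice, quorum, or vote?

Notice: 48 hours given; 48 required (48 ≥ 48). Satisfied.
Quorum: 7 present; quorum is 6. Satisfied.
Vote: the long-term lease of the principal facility requires a majority of the trustees then in office (10). A majority of 10 is 6, so 6 affirmative votes are needed; 6 voted in favor. Satisfied.

Valid — all requirements satisfied.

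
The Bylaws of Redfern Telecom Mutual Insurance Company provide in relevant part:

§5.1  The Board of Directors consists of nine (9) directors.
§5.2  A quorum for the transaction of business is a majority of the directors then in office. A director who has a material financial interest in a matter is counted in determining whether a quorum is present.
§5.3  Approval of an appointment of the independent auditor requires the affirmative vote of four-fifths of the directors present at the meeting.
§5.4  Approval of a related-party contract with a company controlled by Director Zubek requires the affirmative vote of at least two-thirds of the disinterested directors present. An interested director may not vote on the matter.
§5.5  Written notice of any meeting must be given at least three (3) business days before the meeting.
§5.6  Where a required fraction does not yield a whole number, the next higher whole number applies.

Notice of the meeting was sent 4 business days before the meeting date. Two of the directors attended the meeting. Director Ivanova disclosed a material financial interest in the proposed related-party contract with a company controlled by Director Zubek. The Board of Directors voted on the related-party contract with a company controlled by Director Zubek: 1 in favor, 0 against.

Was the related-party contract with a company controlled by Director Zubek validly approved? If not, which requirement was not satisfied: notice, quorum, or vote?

Notice: 4 business days given; 3 required (4 ≥ 3). Satisfied.
Quorum: 2 present (interested directors count toward quorum); quorum is 5. Not satisfied.
Vote: the related-party contract with a company controlled by Director Zubek requires two-thirds of the disinterested directors present (2 − 1 = 1). 2/3 of 1 = 0.67, rounded up to 1, so 1 affirmative vote is needed; 1 voted in favor. Satisfied. (Moot — without a quorum no business can be validly transacted.)

Invalid — quorum requirement not satisfied.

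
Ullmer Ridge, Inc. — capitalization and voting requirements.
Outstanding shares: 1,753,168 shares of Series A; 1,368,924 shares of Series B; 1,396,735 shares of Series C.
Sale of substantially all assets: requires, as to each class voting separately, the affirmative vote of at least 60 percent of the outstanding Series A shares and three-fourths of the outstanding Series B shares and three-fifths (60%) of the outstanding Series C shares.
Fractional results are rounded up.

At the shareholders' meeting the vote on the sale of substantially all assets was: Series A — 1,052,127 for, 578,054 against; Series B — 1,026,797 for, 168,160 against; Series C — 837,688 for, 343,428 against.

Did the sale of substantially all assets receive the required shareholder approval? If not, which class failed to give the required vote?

Not approved — the Series C shares did not give the required vote.

Series A: 3/5 of 1753168 = 1051900.80, rounded up to 1051901; 1,051,901 required, 1,052,127 in favor — approved.
Series B: 3/4 of 1368924 = 1026693; 1,026,693 required, 1,026,797 in favor — approved.
Series C: 3/5 of 1396735 = 838041; 838,041 required, 837,688 in favor — not approved.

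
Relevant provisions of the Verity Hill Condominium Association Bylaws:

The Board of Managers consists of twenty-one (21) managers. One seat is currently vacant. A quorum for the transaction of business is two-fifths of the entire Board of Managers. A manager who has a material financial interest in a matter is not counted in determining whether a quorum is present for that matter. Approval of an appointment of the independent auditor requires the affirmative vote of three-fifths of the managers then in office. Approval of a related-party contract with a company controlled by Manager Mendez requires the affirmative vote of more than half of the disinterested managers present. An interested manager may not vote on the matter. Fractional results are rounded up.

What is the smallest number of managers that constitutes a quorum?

9

2/5 of 21 = 8.40, rounded up to 9.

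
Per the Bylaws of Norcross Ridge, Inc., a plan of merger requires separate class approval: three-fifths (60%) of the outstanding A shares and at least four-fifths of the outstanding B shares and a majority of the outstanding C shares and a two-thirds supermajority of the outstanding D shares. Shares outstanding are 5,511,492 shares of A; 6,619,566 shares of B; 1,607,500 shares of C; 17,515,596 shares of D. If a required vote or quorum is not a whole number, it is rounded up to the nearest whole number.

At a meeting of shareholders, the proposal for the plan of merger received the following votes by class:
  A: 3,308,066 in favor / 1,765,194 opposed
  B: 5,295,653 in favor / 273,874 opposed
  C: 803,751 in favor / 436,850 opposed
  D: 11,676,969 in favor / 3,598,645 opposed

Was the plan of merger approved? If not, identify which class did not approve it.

Not approved — the D shares did not give the required vote.

A: 3/5 of 5511492 = 3306895.20, rounded up to 3306896; 3,306,896 required, 3,308,066 in favor — approved.
B: 4/5 of 6619566 = 5295652.80, rounded up to 5295653; 5,295,653 required, 5,295,653 in favor — approved.
C: a majority of 1607500 is 803751; 803,751 required, 803,751 in favor — approved.
D: 2/3 of 17515596 = 11677064; 11,677,064 required, 11,676,969 in favor — not approved.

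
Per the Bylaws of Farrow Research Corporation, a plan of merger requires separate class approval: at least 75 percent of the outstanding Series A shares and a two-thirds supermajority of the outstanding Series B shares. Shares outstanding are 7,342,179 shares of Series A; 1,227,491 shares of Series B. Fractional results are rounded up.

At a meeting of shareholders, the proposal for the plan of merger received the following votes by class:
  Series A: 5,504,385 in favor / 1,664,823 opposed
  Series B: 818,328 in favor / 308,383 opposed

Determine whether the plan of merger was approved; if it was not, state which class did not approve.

Not approved — the Series A shares did not give the required vote.

Series A: 3/4 of 7342179 = 5506634.25, rounded up to 5506635; 5,506,635 required, 5,504,385 in favor — not approved.
Series B: 2/3 of 1227491 = 818327.33, rounded up to 818328; 818,328 required, 818,328 in favor — approved.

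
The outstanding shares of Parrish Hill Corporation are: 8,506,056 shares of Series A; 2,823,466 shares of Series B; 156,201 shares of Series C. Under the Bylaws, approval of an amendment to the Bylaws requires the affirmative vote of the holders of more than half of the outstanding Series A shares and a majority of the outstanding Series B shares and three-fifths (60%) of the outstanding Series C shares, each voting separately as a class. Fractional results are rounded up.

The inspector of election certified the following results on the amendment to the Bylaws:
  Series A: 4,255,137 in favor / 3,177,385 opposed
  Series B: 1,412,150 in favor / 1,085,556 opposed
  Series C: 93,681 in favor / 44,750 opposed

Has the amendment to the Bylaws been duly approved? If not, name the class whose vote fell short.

Not approved — the Series C shares did not give the required vote.

Series A: a majority of 8506056 is 4253029; 4,253,029 required, 4,255,137 in favor — approved.
Series B: a majority of 2823466 is 1411734; 1,411,734 required, 1,412,150 in favor — approved.
Series C: 3/5 of 156201 = 93720.60, rounded up to 93721; 93,721 required, 93,681 in favor — not approved.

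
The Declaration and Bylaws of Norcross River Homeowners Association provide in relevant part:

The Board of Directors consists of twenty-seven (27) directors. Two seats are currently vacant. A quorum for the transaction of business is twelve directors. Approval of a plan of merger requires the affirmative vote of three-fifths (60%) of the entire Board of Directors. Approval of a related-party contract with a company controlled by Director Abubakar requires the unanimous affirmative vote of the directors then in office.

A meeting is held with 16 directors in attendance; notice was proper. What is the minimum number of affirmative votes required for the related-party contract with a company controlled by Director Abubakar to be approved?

25

The related-party contract with a company controlled by Director Abubakar requires the unanimous vote of the directors then in office (25).
Unanimous means all 25.
(Only 16 can vote, so the related-party contract with a company controlled by Director Abubakar cannot pass at this meeting, but the required vote is still 25.)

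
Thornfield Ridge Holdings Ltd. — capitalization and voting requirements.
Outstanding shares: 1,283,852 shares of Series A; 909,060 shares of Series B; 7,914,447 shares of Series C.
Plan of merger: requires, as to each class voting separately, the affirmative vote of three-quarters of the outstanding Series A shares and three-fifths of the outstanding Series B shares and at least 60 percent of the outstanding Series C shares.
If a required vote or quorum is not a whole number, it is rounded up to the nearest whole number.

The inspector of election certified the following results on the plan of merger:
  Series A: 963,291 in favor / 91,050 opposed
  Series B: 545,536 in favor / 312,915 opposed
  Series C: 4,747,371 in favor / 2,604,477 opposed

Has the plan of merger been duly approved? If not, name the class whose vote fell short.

Not approved — the Series C shares did not give the required vote.

Series A: 3/4 of 1283852 = 962889; 962,889 required, 963,291 in favor — approved.
Series B: 3/5 of 909060 = 545436; 545,436 required, 545,536 in favor — approved.
Series C: 3/5 of 7914447 = 4748668.20, rounded up to 4748669; 4,748,669 required, 4,747,371 in favor — not approved.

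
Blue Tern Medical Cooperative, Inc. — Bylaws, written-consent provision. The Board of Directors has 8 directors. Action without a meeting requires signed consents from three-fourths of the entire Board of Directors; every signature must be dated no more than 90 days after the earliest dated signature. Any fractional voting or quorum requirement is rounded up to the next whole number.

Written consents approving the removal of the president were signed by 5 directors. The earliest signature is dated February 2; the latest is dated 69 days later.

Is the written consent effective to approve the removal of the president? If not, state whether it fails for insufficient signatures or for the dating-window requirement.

Signatures required: three-fourths of 8 — 3/4 of 8 = 6, so 6 needed; 5 signed. Insufficient.
Dating window: the latest signature is 69 days after the earliest; the limit is 90 days. Within the window.

Not effective — insufficient signatures.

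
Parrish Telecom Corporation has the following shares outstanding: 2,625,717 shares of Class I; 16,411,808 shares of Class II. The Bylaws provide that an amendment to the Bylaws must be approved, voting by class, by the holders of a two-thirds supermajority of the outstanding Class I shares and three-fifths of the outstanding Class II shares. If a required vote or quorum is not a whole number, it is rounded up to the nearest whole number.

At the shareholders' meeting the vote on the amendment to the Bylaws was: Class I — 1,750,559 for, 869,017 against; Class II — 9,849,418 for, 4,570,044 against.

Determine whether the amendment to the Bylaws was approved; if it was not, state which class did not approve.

Class I: 2/3 of 2625717 = 1750478; 1,750,478 required, 1,750,559 in favor — approved.
Class II: 3/5 of 16411808 = 9847084.80, rounded up to 9847085; 9,847,085 required, 9,849,418 in favor — approved.

Approved — every class gave the required vote.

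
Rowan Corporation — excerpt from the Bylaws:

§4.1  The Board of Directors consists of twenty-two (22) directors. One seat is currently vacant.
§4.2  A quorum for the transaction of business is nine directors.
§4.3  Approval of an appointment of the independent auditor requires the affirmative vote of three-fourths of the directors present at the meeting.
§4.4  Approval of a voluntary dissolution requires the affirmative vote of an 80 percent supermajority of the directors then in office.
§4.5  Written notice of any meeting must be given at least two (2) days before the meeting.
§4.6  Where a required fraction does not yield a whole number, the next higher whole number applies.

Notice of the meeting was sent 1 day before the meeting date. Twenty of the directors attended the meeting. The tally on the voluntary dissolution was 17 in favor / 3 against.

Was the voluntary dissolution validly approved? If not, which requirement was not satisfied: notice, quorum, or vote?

Notice: 1 day given; 2 required (1 < 2). Not satisfied.
Quorum: 20 present; quorum is 9. Satisfied.
Vote: the voluntary dissolution requires four-fifths of the directors then in office (21). 4/5 of 21 = 16.80, rounded up to 17, so 17 affirmative votes are needed; 17 voted in favor. Satisfied.

Invalid — notice requirement not satisfied.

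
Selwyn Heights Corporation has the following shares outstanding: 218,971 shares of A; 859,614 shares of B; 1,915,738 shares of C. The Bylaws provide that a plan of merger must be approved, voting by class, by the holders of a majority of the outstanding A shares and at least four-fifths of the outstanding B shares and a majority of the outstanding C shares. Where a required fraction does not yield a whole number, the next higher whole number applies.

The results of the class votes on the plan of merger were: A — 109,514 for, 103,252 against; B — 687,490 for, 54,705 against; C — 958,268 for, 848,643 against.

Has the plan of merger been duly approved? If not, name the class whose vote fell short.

Not approved — the B shares did not give the required vote.

A: a majority of 218971 is 109486; 109,486 required, 109,514 in favor — approved.
B: 4/5 of 859614 = 687691.20, rounded up to 687692; 687,692 required, 687,490 in favor — not approved.
C: a majority of 1915738 is 957870; 957,870 required, 958,268 in favor — approved.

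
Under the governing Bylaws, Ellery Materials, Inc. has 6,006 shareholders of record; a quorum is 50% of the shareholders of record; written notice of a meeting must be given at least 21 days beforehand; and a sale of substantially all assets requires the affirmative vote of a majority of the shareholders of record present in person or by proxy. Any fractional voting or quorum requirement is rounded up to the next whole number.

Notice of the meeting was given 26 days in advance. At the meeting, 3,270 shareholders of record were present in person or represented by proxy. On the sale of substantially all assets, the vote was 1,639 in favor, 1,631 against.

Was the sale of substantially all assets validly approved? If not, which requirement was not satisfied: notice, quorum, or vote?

Notice: 26 days given; 21 required. Satisfied.
Quorum: 50% of 6,006 = 3,003; 3,270 present. Satisfied.
Vote: requires a majority of those present (3,270); a majority of 3270 is 1636, so 1,636 needed; 1,639 in favor. Satisfied.

Valid — all requirements satisfied.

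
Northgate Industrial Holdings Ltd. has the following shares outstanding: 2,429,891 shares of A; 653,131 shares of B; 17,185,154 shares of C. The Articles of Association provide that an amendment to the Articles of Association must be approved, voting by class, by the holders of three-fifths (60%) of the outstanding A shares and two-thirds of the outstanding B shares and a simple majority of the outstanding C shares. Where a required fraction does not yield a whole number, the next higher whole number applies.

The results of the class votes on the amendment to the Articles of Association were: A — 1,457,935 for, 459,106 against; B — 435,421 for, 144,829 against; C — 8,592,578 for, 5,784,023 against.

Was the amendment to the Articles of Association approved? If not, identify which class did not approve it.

Approved — every class gave the required vote.

A: 3/5 of 2429891 = 1457934.60, rounded up to 1457935; 1,457,935 required, 1,457,935 in favor — approved.
B: 2/3 of 653131 = 435420.67, rounded up to 435421; 435,421 required, 435,421 in favor — approved.
C: a majority of 17185154 is 8592578; 8,592,578 required, 8,592,578 in favor — approved.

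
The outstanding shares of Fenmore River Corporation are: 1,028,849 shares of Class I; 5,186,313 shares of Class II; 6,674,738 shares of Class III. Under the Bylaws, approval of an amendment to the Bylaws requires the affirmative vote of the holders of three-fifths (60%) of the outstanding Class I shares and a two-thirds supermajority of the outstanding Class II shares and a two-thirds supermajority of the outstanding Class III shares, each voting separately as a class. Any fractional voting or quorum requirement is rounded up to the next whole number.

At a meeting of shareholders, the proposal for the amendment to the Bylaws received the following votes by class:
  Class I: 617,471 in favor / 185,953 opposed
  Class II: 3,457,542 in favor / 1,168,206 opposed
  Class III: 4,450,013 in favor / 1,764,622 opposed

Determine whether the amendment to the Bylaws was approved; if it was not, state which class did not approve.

Approved — every class gave the required vote.

Class I: 3/5 of 1028849 = 617309.40, rounded up to 617310; 617,310 required, 617,471 in favor — approved.
Class II: 2/3 of 5186313 = 3457542; 3,457,542 required, 3,457,542 in favor — approved.
Class III: 2/3 of 6674738 = 4449825.33, rounded up to 4449826; 4,449,826 required, 4,450,013 in favor — approved.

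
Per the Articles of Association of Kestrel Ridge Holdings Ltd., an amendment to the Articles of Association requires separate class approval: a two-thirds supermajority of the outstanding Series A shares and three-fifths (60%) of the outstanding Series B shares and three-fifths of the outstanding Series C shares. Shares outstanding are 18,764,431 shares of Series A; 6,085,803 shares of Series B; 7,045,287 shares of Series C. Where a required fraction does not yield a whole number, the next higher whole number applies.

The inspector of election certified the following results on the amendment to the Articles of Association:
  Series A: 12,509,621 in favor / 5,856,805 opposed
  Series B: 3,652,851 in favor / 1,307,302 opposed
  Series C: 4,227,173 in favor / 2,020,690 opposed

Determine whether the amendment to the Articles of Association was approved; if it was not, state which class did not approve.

Series A: 2/3 of 18764431 = 12509620.67, rounded up to 12509621; 12,509,621 required, 12,509,621 in favor — approved.
Series B: 3/5 of 6085803 = 3651481.80, rounded up to 3651482; 3,651,482 required, 3,652,851 in favor — approved.
Series C: 3/5 of 7045287 = 4227172.20, rounded up to 4227173; 4,227,173 required, 4,227,173 in favor — approved.

Approved — every class gave the required vote.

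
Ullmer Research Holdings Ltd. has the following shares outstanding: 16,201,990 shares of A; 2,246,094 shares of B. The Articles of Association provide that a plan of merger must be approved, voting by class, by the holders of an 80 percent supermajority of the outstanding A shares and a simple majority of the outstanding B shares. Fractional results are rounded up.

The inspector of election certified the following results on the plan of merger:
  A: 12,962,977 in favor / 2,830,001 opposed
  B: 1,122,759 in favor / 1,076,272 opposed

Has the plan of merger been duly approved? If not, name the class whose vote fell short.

Not approved — the B shares did not give the required vote.

A: 4/5 of 16201990 = 12961592; 12,961,592 required, 12,962,977 in favor — approved.
B: a majority of 2246094 is 1123048; 1,123,048 required, 1,122,759 in favor — not approved.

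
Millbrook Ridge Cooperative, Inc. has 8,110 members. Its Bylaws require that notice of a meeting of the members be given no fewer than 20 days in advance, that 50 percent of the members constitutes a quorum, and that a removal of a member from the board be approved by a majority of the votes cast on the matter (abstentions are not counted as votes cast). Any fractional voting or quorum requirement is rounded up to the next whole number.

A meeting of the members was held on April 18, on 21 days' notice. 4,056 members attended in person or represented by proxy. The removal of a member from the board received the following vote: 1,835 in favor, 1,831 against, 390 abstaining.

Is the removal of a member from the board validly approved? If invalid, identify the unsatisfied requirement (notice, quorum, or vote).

Notice: 21 days given; 20 required. Satisfied.
Quorum: 50% of 8,110 = 4,055; 4,056 present. Satisfied.
Vote: requires a majority of the votes cast (4,056 − 390 abstaining = 3,666); a majority of 3666 is 1834, so 1,834 needed; 1,835 in favor. Satisfied.

Valid — all requirements satisfied.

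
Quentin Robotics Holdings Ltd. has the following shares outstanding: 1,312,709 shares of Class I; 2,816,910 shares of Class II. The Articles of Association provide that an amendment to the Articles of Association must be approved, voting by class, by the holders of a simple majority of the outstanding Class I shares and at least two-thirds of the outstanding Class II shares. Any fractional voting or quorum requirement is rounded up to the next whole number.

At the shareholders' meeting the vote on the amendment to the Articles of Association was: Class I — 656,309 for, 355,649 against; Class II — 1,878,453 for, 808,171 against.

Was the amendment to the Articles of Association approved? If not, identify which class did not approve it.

Class I: a majority of 1312709 is 656355; 656,355 required, 656,309 in favor — not approved.
Class II: 2/3 of 2816910 = 1877940; 1,877,940 required, 1,878,453 in favor — approved.

Not approved — the Class I shares did not give the required vote.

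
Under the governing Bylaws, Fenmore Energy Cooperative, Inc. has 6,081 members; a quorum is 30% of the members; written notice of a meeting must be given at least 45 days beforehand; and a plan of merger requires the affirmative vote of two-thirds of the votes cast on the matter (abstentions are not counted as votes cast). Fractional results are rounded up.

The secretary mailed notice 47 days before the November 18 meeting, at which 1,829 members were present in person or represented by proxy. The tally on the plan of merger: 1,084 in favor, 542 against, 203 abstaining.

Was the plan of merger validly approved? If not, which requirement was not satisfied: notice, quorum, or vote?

Valid — all requirements satisfied.

Notice: 47 days given; 45 required. Satisfied.
Quorum: 30% of 6,081 = 1,824.30, rounded up to 1,825; 1,829 present. Satisfied.
Vote: requires two-thirds of the votes cast (1,829 − 203 abstaining = 1,626); 2/3 of 1626 = 1084, so 1,084 needed; 1,084 in favor. Satisfied.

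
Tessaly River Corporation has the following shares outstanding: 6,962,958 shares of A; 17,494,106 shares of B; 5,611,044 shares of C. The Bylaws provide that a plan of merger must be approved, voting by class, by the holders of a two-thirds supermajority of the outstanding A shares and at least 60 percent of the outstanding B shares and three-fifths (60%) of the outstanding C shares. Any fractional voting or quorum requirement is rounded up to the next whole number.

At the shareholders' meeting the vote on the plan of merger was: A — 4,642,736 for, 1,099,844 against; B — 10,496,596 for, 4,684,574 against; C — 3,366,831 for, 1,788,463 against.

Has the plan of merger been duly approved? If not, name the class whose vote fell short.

A: 2/3 of 6962958 = 4641972; 4,641,972 required, 4,642,736 in favor — approved.
B: 3/5 of 17494106 = 10496463.60, rounded up to 10496464; 10,496,464 required, 10,496,596 in favor — approved.
C: 3/5 of 5611044 = 3366626.40, rounded up to 3366627; 3,366,627 required, 3,366,831 in favor — approved.

Approved — every class gave the required vote.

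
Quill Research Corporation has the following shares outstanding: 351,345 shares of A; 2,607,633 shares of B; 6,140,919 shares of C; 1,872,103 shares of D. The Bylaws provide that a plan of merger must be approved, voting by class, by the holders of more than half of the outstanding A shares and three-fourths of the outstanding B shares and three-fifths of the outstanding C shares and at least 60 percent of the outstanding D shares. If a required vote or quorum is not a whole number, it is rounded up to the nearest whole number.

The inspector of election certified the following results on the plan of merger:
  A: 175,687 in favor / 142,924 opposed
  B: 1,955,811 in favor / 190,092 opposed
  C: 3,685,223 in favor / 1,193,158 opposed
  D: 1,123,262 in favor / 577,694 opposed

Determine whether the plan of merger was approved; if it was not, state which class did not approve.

A: a majority of 351345 is 175673; 175,673 required, 175,687 in favor — approved.
B: 3/4 of 2607633 = 1955724.75, rounded up to 1955725; 1,955,725 required, 1,955,811 in favor — approved.
C: 3/5 of 6140919 = 3684551.40, rounded up to 3684552; 3,684,552 required, 3,685,223 in favor — approved.
D: 3/5 of 1872103 = 1123261.80, rounded up to 1123262; 1,123,262 required, 1,123,262 in favor — approved.

Approved — every class gave the required vote.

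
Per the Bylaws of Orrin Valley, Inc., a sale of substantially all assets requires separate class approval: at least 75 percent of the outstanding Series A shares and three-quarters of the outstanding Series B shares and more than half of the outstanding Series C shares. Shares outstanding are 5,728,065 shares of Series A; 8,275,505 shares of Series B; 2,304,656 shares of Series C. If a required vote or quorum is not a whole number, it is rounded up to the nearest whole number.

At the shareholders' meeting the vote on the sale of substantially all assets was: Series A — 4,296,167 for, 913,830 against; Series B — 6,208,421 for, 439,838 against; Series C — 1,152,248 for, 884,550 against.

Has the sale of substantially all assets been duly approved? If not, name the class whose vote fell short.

Not approved — the Series C shares did not give the required vote.

Series A: 3/4 of 5728065 = 4296048.75, rounded up to 4296049; 4,296,049 required, 4,296,167 in favor — approved.
Series B: 3/4 of 8275505 = 6206628.75, rounded up to 6206629; 6,206,629 required, 6,208,421 in favor — approved.
Series C: a majority of 2304656 is 1152329; 1,152,329 required, 1,152,248 in favor — not approved.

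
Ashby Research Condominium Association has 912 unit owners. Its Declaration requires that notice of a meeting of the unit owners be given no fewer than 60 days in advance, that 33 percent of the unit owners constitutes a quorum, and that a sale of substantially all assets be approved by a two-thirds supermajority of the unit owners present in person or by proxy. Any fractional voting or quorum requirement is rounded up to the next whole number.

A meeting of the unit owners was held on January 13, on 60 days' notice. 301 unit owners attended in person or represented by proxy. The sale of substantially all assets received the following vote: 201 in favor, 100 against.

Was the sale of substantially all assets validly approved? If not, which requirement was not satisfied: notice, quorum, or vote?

Notice: 60 days given; 60 required. Satisfied.
Quorum: 33% of 912 = 300.96, rounded up to 301; 301 present. Satisfied.
Vote: requires two-thirds of those present (301); 2/3 of 301 = 200.67, rounded up to 201, so 201 needed; 201 in favor. Satisfied.

Valid — all requirements satisfied.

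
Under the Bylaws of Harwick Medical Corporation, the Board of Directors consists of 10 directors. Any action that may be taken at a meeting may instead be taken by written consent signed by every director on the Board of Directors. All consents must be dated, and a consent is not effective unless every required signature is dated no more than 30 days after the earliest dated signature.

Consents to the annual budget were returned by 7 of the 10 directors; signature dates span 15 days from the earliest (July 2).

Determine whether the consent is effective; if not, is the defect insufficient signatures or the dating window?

Not effective — insufficient signatures.

Signatures required: the unanimous vote of 10 — unanimous means all 10, so 10 needed; 7 signed. Insufficient.
Dating window: the latest signature is 15 days after the earliest; the limit is 30 days. Within the window.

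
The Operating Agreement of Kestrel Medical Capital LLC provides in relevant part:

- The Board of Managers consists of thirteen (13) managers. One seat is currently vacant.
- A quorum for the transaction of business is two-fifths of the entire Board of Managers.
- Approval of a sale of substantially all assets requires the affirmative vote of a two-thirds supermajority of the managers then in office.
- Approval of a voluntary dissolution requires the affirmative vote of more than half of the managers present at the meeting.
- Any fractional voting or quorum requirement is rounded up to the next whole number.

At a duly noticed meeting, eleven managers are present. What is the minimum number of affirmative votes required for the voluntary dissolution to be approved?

The voluntary dissolution requires a majority of the managers present (11).
A majority of 11 is 6.

6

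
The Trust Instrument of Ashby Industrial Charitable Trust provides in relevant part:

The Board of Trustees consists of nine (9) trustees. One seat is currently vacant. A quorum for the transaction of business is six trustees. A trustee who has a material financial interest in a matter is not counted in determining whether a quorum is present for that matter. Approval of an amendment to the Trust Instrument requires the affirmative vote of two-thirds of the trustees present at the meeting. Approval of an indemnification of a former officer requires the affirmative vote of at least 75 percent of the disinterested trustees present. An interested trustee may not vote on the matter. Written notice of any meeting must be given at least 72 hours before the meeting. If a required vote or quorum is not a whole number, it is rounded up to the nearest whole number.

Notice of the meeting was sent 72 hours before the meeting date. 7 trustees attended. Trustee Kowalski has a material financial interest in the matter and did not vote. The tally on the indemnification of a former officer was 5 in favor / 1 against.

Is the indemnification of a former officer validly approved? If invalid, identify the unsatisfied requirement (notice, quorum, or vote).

Notice: 72 hours given; 72 required (72 ≥ 72). Satisfied.
Quorum: 7 present, but the 1 interested trustee does not count, leaving 6. Quorum is 6. Satisfied.
Vote: the indemnification of a former officer requires three-fourths of the disinterested trustees present (7 − 1 = 6). 3/4 of 6 = 4.50, rounded up to 5, so 5 affirmative votes are needed; 5 voted in favor. Satisfied.

Valid — all requirements satisfied.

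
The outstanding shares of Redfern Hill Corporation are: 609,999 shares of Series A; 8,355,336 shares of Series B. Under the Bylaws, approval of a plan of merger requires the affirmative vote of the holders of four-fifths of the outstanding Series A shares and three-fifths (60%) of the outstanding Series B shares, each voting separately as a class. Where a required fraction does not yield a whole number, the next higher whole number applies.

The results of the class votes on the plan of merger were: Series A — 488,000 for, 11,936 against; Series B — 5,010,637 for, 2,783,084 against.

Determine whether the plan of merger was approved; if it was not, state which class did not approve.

Not approved — the Series B shares did not give the required vote.

Series A: 4/5 of 609999 = 487999.20, rounded up to 488000; 488,000 required, 488,000 in favor — approved.
Series B: 3/5 of 8355336 = 5013201.60, rounded up to 5013202; 5,013,202 required, 5,010,637 in favor — not approved.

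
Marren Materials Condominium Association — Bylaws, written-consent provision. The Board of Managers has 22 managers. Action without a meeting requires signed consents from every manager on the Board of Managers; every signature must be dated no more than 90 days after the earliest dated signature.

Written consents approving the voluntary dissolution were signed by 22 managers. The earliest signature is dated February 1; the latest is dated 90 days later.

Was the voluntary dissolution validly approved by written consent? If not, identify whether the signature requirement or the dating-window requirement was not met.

Signatures required: all of 22 — unanimous means all 22, so 22 needed; 22 signed. Sufficient.
Dating window: the latest signature is 90 days after the earliest; the limit is 90 days. Within the window.

Effective — both the signature and dating-window requirements are satisfied.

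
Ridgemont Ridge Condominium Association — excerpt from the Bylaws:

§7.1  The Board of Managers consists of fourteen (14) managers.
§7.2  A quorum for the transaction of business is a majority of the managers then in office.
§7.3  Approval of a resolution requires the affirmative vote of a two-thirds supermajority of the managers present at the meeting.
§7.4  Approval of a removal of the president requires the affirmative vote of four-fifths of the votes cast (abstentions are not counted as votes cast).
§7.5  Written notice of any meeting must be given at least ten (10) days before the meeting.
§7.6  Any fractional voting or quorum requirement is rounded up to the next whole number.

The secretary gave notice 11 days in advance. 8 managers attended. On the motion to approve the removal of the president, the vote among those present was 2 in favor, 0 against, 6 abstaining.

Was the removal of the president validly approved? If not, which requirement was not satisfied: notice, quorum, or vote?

Notice: 11 days given; 10 required (11 ≥ 10). Satisfied.
Quorum: 8 present; quorum is 8. Satisfied.
Vote: the removal of the president requires four-fifths of the votes cast (8 present − 6 abstaining = 2). 4/5 of 2 = 1.60, rounded up to 2, so 2 affirmative votes are needed; 2 voted in favor. Satisfied.

Valid — all requirements satisfied.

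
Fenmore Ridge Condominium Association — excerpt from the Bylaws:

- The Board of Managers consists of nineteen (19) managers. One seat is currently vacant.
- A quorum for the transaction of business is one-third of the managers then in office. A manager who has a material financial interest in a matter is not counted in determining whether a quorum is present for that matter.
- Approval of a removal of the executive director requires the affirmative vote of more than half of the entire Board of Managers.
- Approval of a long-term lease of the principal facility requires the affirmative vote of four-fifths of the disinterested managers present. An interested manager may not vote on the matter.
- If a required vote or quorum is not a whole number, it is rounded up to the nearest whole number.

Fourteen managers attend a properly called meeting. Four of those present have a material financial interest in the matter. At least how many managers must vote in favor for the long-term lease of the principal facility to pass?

The long-term lease of the principal facility requires four-fifths of the disinterested managers present (14 − 4 = 10).
4/5 of 10 = 8.

8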